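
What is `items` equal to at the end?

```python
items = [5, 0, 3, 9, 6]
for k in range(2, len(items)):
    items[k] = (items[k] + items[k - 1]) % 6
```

k=2: items[2] = (3+0)%6 = 3 → [5, 0, 3, 9, 6]
k=3: items[3] = (9+3)%6 = 0 → [5, 0, 3, 0, 6]
k=4: items[4] = (6+0)%6 = 0 → [5, 0, 3, 0, 0]

[5, 0, 3, 0, 0]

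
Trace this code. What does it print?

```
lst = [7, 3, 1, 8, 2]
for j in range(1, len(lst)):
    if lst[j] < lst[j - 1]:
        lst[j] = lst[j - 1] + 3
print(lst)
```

j=1: 3<7, lst[1] = 7+3 = 10 → [7, 10, 1, 8, 2]
j=2: 1<10, lst[2] = 10+3 = 13 → [7, 10, 13, 8, 2]
j=3: 8<13, lst[3] = 13+3 = 16 → [7, 10, 13, 16, 2]
j=4: 2<16, lst[4] = 16+3 = 19 → [7, 10, 13, 16, 19]

[7, 10, 13, 16, 19]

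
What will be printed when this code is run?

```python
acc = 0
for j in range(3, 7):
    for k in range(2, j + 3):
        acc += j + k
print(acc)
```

200

j=3,k=2: acc = 0+5 = 5
j=3,k=3: acc = 5+6 = 11
j=3,k=4: acc = 11+7 = 18
j=3,k=5: acc = 18+8 = 26
j=4,k=2: acc = 26+6 = 32
j=4,k=3: acc = 32+7 = 39
j=4,k=4: acc = 39+8 = 47
j=4,k=5: acc = 47+9 = 56
j=4,k=6: acc = 56+10 = 66
j=5,k=2: acc = 66+7 = 73
j=5,k=3: acc = 73+8 = 81
j=5,k=4: acc = 81+9 = 90
j=5,k=5: acc = 90+10 = 100
j=5,k=6: acc = 100+11 = 111
j=5,k=7: acc = 111+12 = 123
j=6,k=2: acc = 123+8 = 131
j=6,k=3: acc = 131+9 = 140
j=6,k=4: acc = 140+10 = 150
j=6,k=5: acc = 150+11 = 161
j=6,k=6: acc = 161+12 = 173
j=6,k=7: acc = 173+13 = 186
j=6,k=8: acc = 186+14 = 200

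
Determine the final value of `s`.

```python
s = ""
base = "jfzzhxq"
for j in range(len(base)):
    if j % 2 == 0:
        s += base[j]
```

j=0: add 'j' → 'j'
j=1: skip
j=2: add 'z' → 'jz'
j=3: skip
j=4: add 'h' → 'jzh'
j=5: skip
j=6: add 'q' → 'jzhq'

'jzhq'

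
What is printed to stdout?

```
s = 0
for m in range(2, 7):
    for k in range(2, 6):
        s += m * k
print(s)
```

m=2,k=2: s = 0+4 = 4
m=2,k=3: s = 4+6 = 10
m=2,k=4: s = 10+8 = 18
m=2,k=5: s = 18+10 = 28
m=3,k=2: s = 28+6 = 34
m=3,k=3: s = 34+9 = 43
m=3,k=4: s = 43+12 = 55
m=3,k=5: s = 55+15 = 70
m=4,k=2: s = 70+8 = 78
m=4,k=3: s = 78+12 = 90
m=4,k=4: s = 90+16 = 106
m=4,k=5: s = 106+20 = 126
m=5,k=2: s = 126+10 = 136
m=5,k=3: s = 136+15 = 151
m=5,k=4: s = 151+20 = 171
m=5,k=5: s = 171+25 = 196
m=6,k=2: s = 196+12 = 208
m=6,k=3: s = 208+18 = 226
m=6,k=4: s = 226+24 = 250
m=6,k=5: s = 250+30 = 280

280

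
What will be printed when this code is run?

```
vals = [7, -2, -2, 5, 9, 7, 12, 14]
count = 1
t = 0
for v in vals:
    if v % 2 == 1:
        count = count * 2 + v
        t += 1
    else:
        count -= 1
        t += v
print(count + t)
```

125

v=7: odd, count = 1*2+7 = 9; t=1
v=-2: not odd, count = 9-1 = 8; t=-1
v=-2: not odd, count = 8-1 = 7; t=-3
v=5: odd, count = 7*2+5 = 19; t=-2
v=9: odd, count = 19*2+9 = 47; t=-1
v=7: odd, count = 47*2+7 = 101; t=0
v=12: not odd, count = 101-1 = 100; t=12
v=14: not odd, count = 100-1 = 99; t=26
count+t = 99+26 = 125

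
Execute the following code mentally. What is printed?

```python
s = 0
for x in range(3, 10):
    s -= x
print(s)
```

-42

x=3: s = 0-3 = -3
x=4: s = (-3)-4 = -7
x=5: s = (-7)-5 = -12
x=6: s = (-12)-6 = -18
x=7: s = (-18)-7 = -25
x=8: s = (-25)-8 = -33
x=9: s = (-33)-9 = -42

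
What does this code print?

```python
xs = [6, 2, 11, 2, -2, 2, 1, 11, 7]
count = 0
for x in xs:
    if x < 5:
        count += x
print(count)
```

5

x=6: not <5
x=2: <5, count = 0+2 = 2
x=11: not <5
x=2: <5, count = 2+2 = 4
x=-2: <5, count = 4+(-2) = 2
x=2: <5, count = 2+2 = 4
x=1: <5, count = 4+1 = 5
x=11: not <5
x=7: not <5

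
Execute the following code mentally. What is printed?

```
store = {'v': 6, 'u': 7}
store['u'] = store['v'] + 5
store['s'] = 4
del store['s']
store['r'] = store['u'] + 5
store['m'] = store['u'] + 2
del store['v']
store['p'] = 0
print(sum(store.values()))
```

40

store['u'] = store['v']+5 = 11 → {'v': 6, 'u': 11}
store['s'] = 4 → {'v': 6, 'u': 11, 's': 4}
del 's' → {'v': 6, 'u': 11}
store['r'] = store['u']+5 = 16 → {'v': 6, 'u': 11, 'r': 16}
store['m'] = store['u']+2 = 13 → {'v': 6, 'u': 11, 'r': 16, 'm': 13}
del 'v' → {'u': 11, 'r': 16, 'm': 13}
store['p'] = 0 → {'u': 11, 'r': 16, 'm': 13, 'p': 0}
sum of values = 40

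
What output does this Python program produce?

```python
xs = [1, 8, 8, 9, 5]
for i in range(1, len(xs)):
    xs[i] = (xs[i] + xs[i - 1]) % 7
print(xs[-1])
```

3

i=1: xs[1] = (8+1)%7 = 2 → [1, 2, 8, 9, 5]
i=2: xs[2] = (8+2)%7 = 3 → [1, 2, 3, 9, 5]
i=3: xs[3] = (9+3)%7 = 5 → [1, 2, 3, 5, 5]
i=4: xs[4] = (5+5)%7 = 3 → [1, 2, 3, 5, 3]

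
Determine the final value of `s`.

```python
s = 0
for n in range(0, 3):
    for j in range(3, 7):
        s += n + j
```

66

n=0,j=3: s = 0+3 = 3
n=0,j=4: s = 3+4 = 7
n=0,j=5: s = 7+5 = 12
n=0,j=6: s = 12+6 = 18
n=1,j=3: s = 18+4 = 22
n=1,j=4: s = 22+5 = 27
n=1,j=5: s = 27+6 = 33
n=1,j=6: s = 33+7 = 40
n=2,j=3: s = 40+5 = 45
n=2,j=4: s = 45+6 = 51
n=2,j=5: s = 51+7 = 58
n=2,j=6: s = 58+8 = 66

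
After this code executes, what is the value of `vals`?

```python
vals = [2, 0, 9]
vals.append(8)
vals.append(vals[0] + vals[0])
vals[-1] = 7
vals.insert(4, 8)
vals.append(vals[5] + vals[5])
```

[2, 0, 9, 8, 8, 7, 14]

append 8 → [2, 0, 9, 8]
append vals[0]+vals[0] = 2+2 = 4 → [2, 0, 9, 8, 4]
vals[-1] = 7 → [2, 0, 9, 8, 7]
insert 8 at 4 → [2, 0, 9, 8, 8, 7]
append vals[5]+vals[5] = 7+7 = 14 → [2, 0, 9, 8, 8, 7, 14]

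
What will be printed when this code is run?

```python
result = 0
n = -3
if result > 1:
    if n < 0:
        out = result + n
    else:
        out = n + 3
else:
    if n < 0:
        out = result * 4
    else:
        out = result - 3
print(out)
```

result=0, n=-3
result > 1 is False; n < 0 is True
→ out = result * 4 = 0

0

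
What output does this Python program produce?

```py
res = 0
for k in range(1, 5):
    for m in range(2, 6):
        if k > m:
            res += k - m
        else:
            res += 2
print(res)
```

k=1,m=2: not 1>2, res = 0+2 = 2
k=1,m=3: not 1>3, res = 2+2 = 4
k=1,m=4: not 1>4, res = 4+2 = 6
k=1,m=5: not 1>5, res = 6+2 = 8
k=2,m=2: not 2>2, res = 8+2 = 10
k=2,m=3: not 2>3, res = 10+2 = 12
k=2,m=4: not 2>4, res = 12+2 = 14
k=2,m=5: not 2>5, res = 14+2 = 16
k=3,m=2: 3>2, res = 16+1 = 17
k=3,m=3: not 3>3, res = 17+2 = 19
k=3,m=4: not 3>4, res = 19+2 = 21
k=3,m=5: not 3>5, res = 21+2 = 23
k=4,m=2: 4>2, res = 23+2 = 25
k=4,m=3: 4>3, res = 25+1 = 26
k=4,m=4: not 4>4, res = 26+2 = 28
k=4,m=5: not 4>5, res = 28+2 = 30

30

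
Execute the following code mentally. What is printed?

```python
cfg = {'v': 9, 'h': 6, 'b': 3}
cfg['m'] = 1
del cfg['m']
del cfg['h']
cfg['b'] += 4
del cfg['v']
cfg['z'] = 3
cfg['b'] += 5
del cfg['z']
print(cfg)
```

{'b': 12}

cfg['m'] = 1 → {'v': 9, 'h': 6, 'b': 3, 'm': 1}
del 'm' → {'v': 9, 'h': 6, 'b': 3}
del 'h' → {'v': 9, 'b': 3}
cfg['b'] = 3+4 = 7 → {'v': 9, 'b': 7}
del 'v' → {'b': 7}
cfg['z'] = 3 → {'b': 7, 'z': 3}
cfg['b'] = 7+5 = 12 → {'b': 12, 'z': 3}
del 'z' → {'b': 12}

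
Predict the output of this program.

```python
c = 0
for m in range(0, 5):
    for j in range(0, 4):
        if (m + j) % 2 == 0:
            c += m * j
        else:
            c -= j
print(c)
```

12

m=0,j=0: even sum, c = 0+0 = 0
m=0,j=1: odd sum, c = 0-1 = -1
m=0,j=2: even sum, c = (-1)+0 = -1
m=0,j=3: odd sum, c = (-1)-3 = -4
m=1,j=0: odd sum, c = (-4)-0 = -4
m=1,j=1: even sum, c = (-4)+1 = -3
m=1,j=2: odd sum, c = (-3)-2 = -5
m=1,j=3: even sum, c = (-5)+3 = -2
m=2,j=0: even sum, c = (-2)+0 = -2
m=2,j=1: odd sum, c = (-2)-1 = -3
m=2,j=2: even sum, c = (-3)+4 = 1
m=2,j=3: odd sum, c = 1-3 = -2
m=3,j=0: odd sum, c = (-2)-0 = -2
m=3,j=1: even sum, c = (-2)+3 = 1
m=3,j=2: odd sum, c = 1-2 = -1
m=3,j=3: even sum, c = (-1)+9 = 8
m=4,j=0: even sum, c = 8+0 = 8
m=4,j=1: odd sum, c = 8-1 = 7
m=4,j=2: even sum, c = 7+8 = 15
m=4,j=3: odd sum, c = 15-3 = 12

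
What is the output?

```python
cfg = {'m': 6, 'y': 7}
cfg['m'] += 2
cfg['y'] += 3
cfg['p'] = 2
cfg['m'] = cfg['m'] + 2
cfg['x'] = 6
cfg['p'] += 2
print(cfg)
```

{'m': 10, 'y': 10, 'p': 4, 'x': 6}

cfg['m'] = 6+2 = 8 → {'m': 8, 'y': 7}
cfg['y'] = 7+3 = 10 → {'m': 8, 'y': 10}
cfg['p'] = 2 → {'m': 8, 'y': 10, 'p': 2}
cfg['m'] = cfg['m']+2 = 10 → {'m': 10, 'y': 10, 'p': 2}
cfg['x'] = 6 → {'m': 10, 'y': 10, 'p': 2, 'x': 6}
cfg['p'] = 2+2 = 4 → {'m': 10, 'y': 10, 'p': 4, 'x': 6}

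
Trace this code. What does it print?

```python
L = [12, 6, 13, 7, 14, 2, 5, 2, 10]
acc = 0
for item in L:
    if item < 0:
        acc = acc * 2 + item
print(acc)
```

0

item=12: not <0
item=6: not <0
item=13: not <0
item=7: not <0
item=14: not <0
item=2: not <0
item=5: not <0
item=2: not <0
item=10: not <0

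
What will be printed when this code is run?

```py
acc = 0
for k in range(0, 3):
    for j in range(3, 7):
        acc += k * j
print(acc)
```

k=0,j=3: acc = 0+0 = 0
k=0,j=4: acc = 0+0 = 0
k=0,j=5: acc = 0+0 = 0
k=0,j=6: acc = 0+0 = 0
k=1,j=3: acc = 0+3 = 3
k=1,j=4: acc = 3+4 = 7
k=1,j=5: acc = 7+5 = 12
k=1,j=6: acc = 12+6 = 18
k=2,j=3: acc = 18+6 = 24
k=2,j=4: acc = 24+8 = 32
k=2,j=5: acc = 32+10 = 42
k=2,j=6: acc = 42+12 = 54

54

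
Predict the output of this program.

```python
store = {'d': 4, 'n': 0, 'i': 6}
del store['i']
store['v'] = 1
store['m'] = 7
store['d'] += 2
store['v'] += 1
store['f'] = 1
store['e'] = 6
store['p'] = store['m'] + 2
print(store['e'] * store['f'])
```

del 'i' → {'d': 4, 'n': 0}
store['v'] = 1 → {'d': 4, 'n': 0, 'v': 1}
store['m'] = 7 → {'d': 4, 'n': 0, 'v': 1, 'm': 7}
store['d'] = 4+2 = 6 → {'d': 6, 'n': 0, 'v': 1, 'm': 7}
store['v'] = 1+1 = 2 → {'d': 6, 'n': 0, 'v': 2, 'm': 7}
store['f'] = 1 → {'d': 6, 'n': 0, 'v': 2, 'm': 7, 'f': 1}
store['e'] = 6 → {'d': 6, 'n': 0, 'v': 2, 'm': 7, 'f': 1, 'e': 6}
store['p'] = store['m']+2 = 9 → {'d': 6, 'n': 0, 'v': 2, 'm': 7, 'f': 1, 'e': 6, 'p': 9}
store['e']*store['f'] = 6*1 = 6

6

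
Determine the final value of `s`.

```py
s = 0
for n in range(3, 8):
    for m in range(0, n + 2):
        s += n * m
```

615

n=3,m=0: s = 0+0 = 0
n=3,m=1: s = 0+3 = 3
n=3,m=2: s = 3+6 = 9
n=3,m=3: s = 9+9 = 18
n=3,m=4: s = 18+12 = 30
n=4,m=0: s = 30+0 = 30
n=4,m=1: s = 30+4 = 34
n=4,m=2: s = 34+8 = 42
n=4,m=3: s = 42+12 = 54
n=4,m=4: s = 54+16 = 70
n=4,m=5: s = 70+20 = 90
n=5,m=0: s = 90+0 = 90
n=5,m=1: s = 90+5 = 95
n=5,m=2: s = 95+10 = 105
n=5,m=3: s = 105+15 = 120
n=5,m=4: s = 120+20 = 140
n=5,m=5: s = 140+25 = 165
n=5,m=6: s = 165+30 = 195
n=6,m=0: s = 195+0 = 195
n=6,m=1: s = 195+6 = 201
n=6,m=2: s = 201+12 = 213
n=6,m=3: s = 213+18 = 231
n=6,m=4: s = 231+24 = 255
n=6,m=5: s = 255+30 = 285
n=6,m=6: s = 285+36 = 321
n=6,m=7: s = 321+42 = 363
n=7,m=0: s = 363+0 = 363
n=7,m=1: s = 363+7 = 370
n=7,m=2: s = 370+14 = 384
n=7,m=3: s = 384+21 = 405
n=7,m=4: s = 405+28 = 433
n=7,m=5: s = 433+35 = 468
n=7,m=6: s = 468+42 = 510
n=7,m=7: s = 510+49 = 559
n=7,m=8: s = 559+56 = 615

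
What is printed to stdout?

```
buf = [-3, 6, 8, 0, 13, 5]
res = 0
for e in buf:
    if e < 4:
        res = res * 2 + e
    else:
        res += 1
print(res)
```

0

e=-3: <4, res = 0*2+(-3) = -3
e=6: not <4, res = (-3)+1 = -2
e=8: not <4, res = (-2)+1 = -1
e=0: <4, res = (-1)*2+0 = -2
e=13: not <4, res = (-2)+1 = -1
e=5: not <4, res = (-1)+1 = 0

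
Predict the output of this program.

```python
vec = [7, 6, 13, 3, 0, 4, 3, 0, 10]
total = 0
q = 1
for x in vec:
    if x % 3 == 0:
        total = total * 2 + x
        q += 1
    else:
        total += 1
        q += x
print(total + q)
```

219

x=7: not %3==0, total = 0+1 = 1; q=8
x=6: %3==0, total = 1*2+6 = 8; q=9
x=13: not %3==0, total = 8+1 = 9; q=22
x=3: %3==0, total = 9*2+3 = 21; q=23
x=0: %3==0, total = 21*2+0 = 42; q=24
x=4: not %3==0, total = 42+1 = 43; q=28
x=3: %3==0, total = 43*2+3 = 89; q=29
x=0: %3==0, total = 89*2+0 = 178; q=30
x=10: not %3==0, total = 178+1 = 179; q=40
total+q = 179+40 = 219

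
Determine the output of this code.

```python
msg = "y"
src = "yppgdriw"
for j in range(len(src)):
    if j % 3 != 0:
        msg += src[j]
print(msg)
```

j=0: skip
j=1: add 'p' → 'yp'
j=2: add 'p' → 'ypp'
j=3: skip
j=4: add 'd' → 'yppd'
j=5: add 'r' → 'yppdr'
j=6: skip
j=7: add 'w' → 'yppdrw'

yppdrw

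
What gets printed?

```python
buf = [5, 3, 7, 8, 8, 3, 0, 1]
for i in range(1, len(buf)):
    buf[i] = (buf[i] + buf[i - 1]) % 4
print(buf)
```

[5, 0, 3, 3, 3, 2, 2, 3]

i=1: buf[1] = (3+5)%4 = 0 → [5, 0, 7, 8, 8, 3, 0, 1]
i=2: buf[2] = (7+0)%4 = 3 → [5, 0, 3, 8, 8, 3, 0, 1]
i=3: buf[3] = (8+3)%4 = 3 → [5, 0, 3, 3, 8, 3, 0, 1]
i=4: buf[4] = (8+3)%4 = 3 → [5, 0, 3, 3, 3, 3, 0, 1]
i=5: buf[5] = (3+3)%4 = 2 → [5, 0, 3, 3, 3, 2, 0, 1]
i=6: buf[6] = (0+2)%4 = 2 → [5, 0, 3, 3, 3, 2, 2, 1]
i=7: buf[7] = (1+2)%4 = 3 → [5, 0, 3, 3, 3, 2, 2, 3]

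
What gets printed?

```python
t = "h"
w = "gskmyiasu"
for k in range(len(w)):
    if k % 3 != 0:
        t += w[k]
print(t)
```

k=0: skip
k=1: add 's' → 'hs'
k=2: add 'k' → 'hsk'
k=3: skip
k=4: add 'y' → 'hsky'
k=5: add 'i' → 'hskyi'
k=6: skip
k=7: add 's' → 'hskyis'
k=8: add 'u' → 'hskyisu'

hskyisu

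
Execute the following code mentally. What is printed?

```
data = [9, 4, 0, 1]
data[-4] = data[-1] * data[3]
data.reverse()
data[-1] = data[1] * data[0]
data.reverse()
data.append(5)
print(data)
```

data[-4] = data[-1]*data[3] = 1*1 = 1 → [1, 4, 0, 1]
reverse → [1, 0, 4, 1]
data[-1] = data[1]*data[0] = 0*1 = 0 → [1, 0, 4, 0]
reverse → [0, 4, 0, 1]
append 5 → [0, 4, 0, 1, 5]

[0, 4, 0, 1, 5]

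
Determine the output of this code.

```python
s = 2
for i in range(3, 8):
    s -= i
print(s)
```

-23

i=3: s = 2-3 = -1
i=4: s = (-1)-4 = -5
i=5: s = (-5)-5 = -10
i=6: s = (-10)-6 = -16
i=7: s = (-16)-7 = -23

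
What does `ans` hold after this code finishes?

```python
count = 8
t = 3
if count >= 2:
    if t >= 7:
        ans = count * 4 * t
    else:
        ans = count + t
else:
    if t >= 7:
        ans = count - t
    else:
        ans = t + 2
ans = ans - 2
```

9

count=8, t=3
count >= 2 is True; t >= 7 is False
→ ans = count + t = 11
ans = 11-2 = 9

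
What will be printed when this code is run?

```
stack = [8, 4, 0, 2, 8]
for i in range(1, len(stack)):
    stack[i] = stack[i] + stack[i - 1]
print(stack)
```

[8, 12, 12, 14, 22]

i=1: stack[1] = 4+8 = 12 → [8, 12, 0, 2, 8]
i=2: stack[2] = 0+12 = 12 → [8, 12, 12, 2, 8]
i=3: stack[3] = 2+12 = 14 → [8, 12, 12, 14, 8]
i=4: stack[4] = 8+14 = 22 → [8, 12, 12, 14, 22]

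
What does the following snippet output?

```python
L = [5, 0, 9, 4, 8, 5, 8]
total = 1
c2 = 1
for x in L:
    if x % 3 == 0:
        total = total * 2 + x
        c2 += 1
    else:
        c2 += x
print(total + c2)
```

46

x=5: not %3==0; c2=6
x=0: %3==0, total = 1*2+0 = 2; c2=7
x=9: %3==0, total = 2*2+9 = 13; c2=8
x=4: not %3==0; c2=12
x=8: not %3==0; c2=20
x=5: not %3==0; c2=25
x=8: not %3==0; c2=33
total+c2 = 13+33 = 46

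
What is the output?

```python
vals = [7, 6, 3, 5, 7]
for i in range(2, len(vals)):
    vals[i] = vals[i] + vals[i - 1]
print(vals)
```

i=2: vals[2] = 3+6 = 9 → [7, 6, 9, 5, 7]
i=3: vals[3] = 5+9 = 14 → [7, 6, 9, 14, 7]
i=4: vals[4] = 7+14 = 21 → [7, 6, 9, 14, 21]

[7, 6, 9, 14, 21]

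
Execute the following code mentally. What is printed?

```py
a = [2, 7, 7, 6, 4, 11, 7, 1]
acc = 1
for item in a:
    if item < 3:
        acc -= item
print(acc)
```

-2

item=2: <3, acc = 1-2 = -1
item=7: not <3
item=7: not <3
item=6: not <3
item=4: not <3
item=11: not <3
item=7: not <3
item=1: <3, acc = (-1)-1 = -2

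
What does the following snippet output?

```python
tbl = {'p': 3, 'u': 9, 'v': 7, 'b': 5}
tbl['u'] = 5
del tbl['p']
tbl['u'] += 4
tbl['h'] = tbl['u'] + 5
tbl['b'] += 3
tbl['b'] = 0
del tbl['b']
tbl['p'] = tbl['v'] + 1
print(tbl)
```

tbl['u'] = 5 → {'p': 3, 'u': 5, 'v': 7, 'b': 5}
del 'p' → {'u': 5, 'v': 7, 'b': 5}
tbl['u'] = 5+4 = 9 → {'u': 9, 'v': 7, 'b': 5}
tbl['h'] = tbl['u']+5 = 14 → {'u': 9, 'v': 7, 'b': 5, 'h': 14}
tbl['b'] = 5+3 = 8 → {'u': 9, 'v': 7, 'b': 8, 'h': 14}
tbl['b'] = 0 → {'u': 9, 'v': 7, 'b': 0, 'h': 14}
del 'b' → {'u': 9, 'v': 7, 'h': 14}
tbl['p'] = tbl['v']+1 = 8 → {'u': 9, 'v': 7, 'h': 14, 'p': 8}

{'u': 9, 'v': 7, 'h': 14, 'p': 8}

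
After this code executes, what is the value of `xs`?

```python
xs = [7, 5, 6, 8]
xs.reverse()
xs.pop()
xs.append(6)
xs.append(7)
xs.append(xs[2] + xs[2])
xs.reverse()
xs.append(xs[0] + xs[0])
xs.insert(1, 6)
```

[10, 6, 7, 6, 5, 6, 8, 20]

reverse → [8, 6, 5, 7]
pop() removes 7 → [8, 6, 5]
append 6 → [8, 6, 5, 6]
append 7 → [8, 6, 5, 6, 7]
append xs[2]+xs[2] = 5+5 = 10 → [8, 6, 5, 6, 7, 10]
reverse → [10, 7, 6, 5, 6, 8]
append xs[0]+xs[0] = 10+10 = 20 → [10, 7, 6, 5, 6, 8, 20]
insert 6 at 1 → [10, 6, 7, 6, 5, 6, 8, 20]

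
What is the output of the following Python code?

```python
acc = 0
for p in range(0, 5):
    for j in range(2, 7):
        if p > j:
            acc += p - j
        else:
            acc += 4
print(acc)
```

p=0,j=2: not 0>2, acc = 0+4 = 4
p=0,j=3: not 0>3, acc = 4+4 = 8
p=0,j=4: not 0>4, acc = 8+4 = 12
p=0,j=5: not 0>5, acc = 12+4 = 16
p=0,j=6: not 0>6, acc = 16+4 = 20
p=1,j=2: not 1>2, acc = 20+4 = 24
p=1,j=3: not 1>3, acc = 24+4 = 28
p=1,j=4: not 1>4, acc = 28+4 = 32
p=1,j=5: not 1>5, acc = 32+4 = 36
p=1,j=6: not 1>6, acc = 36+4 = 40
p=2,j=2: not 2>2, acc = 40+4 = 44
p=2,j=3: not 2>3, acc = 44+4 = 48
p=2,j=4: not 2>4, acc = 48+4 = 52
p=2,j=5: not 2>5, acc = 52+4 = 56
p=2,j=6: not 2>6, acc = 56+4 = 60
p=3,j=2: 3>2, acc = 60+1 = 61
p=3,j=3: not 3>3, acc = 61+4 = 65
p=3,j=4: not 3>4, acc = 65+4 = 69
p=3,j=5: not 3>5, acc = 69+4 = 73
p=3,j=6: not 3>6, acc = 73+4 = 77
p=4,j=2: 4>2, acc = 77+2 = 79
p=4,j=3: 4>3, acc = 79+1 = 80
p=4,j=4: not 4>4, acc = 80+4 = 84
p=4,j=5: not 4>5, acc = 84+4 = 88
p=4,j=6: not 4>6, acc = 88+4 = 92

92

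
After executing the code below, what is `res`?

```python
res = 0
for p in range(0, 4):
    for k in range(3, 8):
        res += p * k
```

p=0,k=3: res = 0+0 = 0
p=0,k=4: res = 0+0 = 0
p=0,k=5: res = 0+0 = 0
p=0,k=6: res = 0+0 = 0
p=0,k=7: res = 0+0 = 0
p=1,k=3: res = 0+3 = 3
p=1,k=4: res = 3+4 = 7
p=1,k=5: res = 7+5 = 12
p=1,k=6: res = 12+6 = 18
p=1,k=7: res = 18+7 = 25
p=2,k=3: res = 25+6 = 31
p=2,k=4: res = 31+8 = 39
p=2,k=5: res = 39+10 = 49
p=2,k=6: res = 49+12 = 61
p=2,k=7: res = 61+14 = 75
p=3,k=3: res = 75+9 = 84
p=3,k=4: res = 84+12 = 96
p=3,k=5: res = 96+15 = 111
p=3,k=6: res = 111+18 = 129
p=3,k=7: res = 129+21 = 150

150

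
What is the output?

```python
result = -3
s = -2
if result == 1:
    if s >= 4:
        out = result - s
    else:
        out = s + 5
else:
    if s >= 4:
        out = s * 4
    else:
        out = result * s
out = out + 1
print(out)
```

result=-3, s=-2
result == 1 is False; s >= 4 is False
→ out = result * s = 6
out = 6+1 = 7

7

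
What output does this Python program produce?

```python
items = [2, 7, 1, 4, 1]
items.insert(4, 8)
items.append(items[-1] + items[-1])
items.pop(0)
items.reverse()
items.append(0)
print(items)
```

[2, 1, 8, 4, 1, 7, 0]

insert 8 at 4 → [2, 7, 1, 4, 8, 1]
append items[-1]+items[-1] = 1+1 = 2 → [2, 7, 1, 4, 8, 1, 2]
pop(0) removes 2 → [7, 1, 4, 8, 1, 2]
reverse → [2, 1, 8, 4, 1, 7]
append 0 → [2, 1, 8, 4, 1, 7, 0]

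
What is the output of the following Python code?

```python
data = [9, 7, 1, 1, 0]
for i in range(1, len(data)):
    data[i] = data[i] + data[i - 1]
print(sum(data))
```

78

i=1: data[1] = 7+9 = 16 → [9, 16, 1, 1, 0]
i=2: data[2] = 1+16 = 17 → [9, 16, 17, 1, 0]
i=3: data[3] = 1+17 = 18 → [9, 16, 17, 18, 0]
i=4: data[4] = 0+18 = 18 → [9, 16, 17, 18, 18]
sum = 78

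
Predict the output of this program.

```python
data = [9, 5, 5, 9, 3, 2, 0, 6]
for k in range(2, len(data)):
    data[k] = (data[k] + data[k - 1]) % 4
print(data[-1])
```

k=2: data[2] = (5+5)%4 = 2 → [9, 5, 2, 9, 3, 2, 0, 6]
k=3: data[3] = (9+2)%4 = 3 → [9, 5, 2, 3, 3, 2, 0, 6]
k=4: data[4] = (3+3)%4 = 2 → [9, 5, 2, 3, 2, 2, 0, 6]
k=5: data[5] = (2+2)%4 = 0 → [9, 5, 2, 3, 2, 0, 0, 6]
k=6: data[6] = (0+0)%4 = 0 → [9, 5, 2, 3, 2, 0, 0, 6]
k=7: data[7] = (6+0)%4 = 2 → [9, 5, 2, 3, 2, 0, 0, 2]

2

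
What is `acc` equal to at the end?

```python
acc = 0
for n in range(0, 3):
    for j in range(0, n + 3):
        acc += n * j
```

n=0,j=0: acc = 0+0 = 0
n=0,j=1: acc = 0+0 = 0
n=0,j=2: acc = 0+0 = 0
n=1,j=0: acc = 0+0 = 0
n=1,j=1: acc = 0+1 = 1
n=1,j=2: acc = 1+2 = 3
n=1,j=3: acc = 3+3 = 6
n=2,j=0: acc = 6+0 = 6
n=2,j=1: acc = 6+2 = 8
n=2,j=2: acc = 8+4 = 12
n=2,j=3: acc = 12+6 = 18
n=2,j=4: acc = 18+8 = 26

26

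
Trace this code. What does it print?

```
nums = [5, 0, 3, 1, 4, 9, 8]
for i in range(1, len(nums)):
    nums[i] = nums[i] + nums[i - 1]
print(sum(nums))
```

i=1: nums[1] = 0+5 = 5 → [5, 5, 3, 1, 4, 9, 8]
i=2: nums[2] = 3+5 = 8 → [5, 5, 8, 1, 4, 9, 8]
i=3: nums[3] = 1+8 = 9 → [5, 5, 8, 9, 4, 9, 8]
i=4: nums[4] = 4+9 = 13 → [5, 5, 8, 9, 13, 9, 8]
i=5: nums[5] = 9+13 = 22 → [5, 5, 8, 9, 13, 22, 8]
i=6: nums[6] = 8+22 = 30 → [5, 5, 8, 9, 13, 22, 30]
sum = 92

92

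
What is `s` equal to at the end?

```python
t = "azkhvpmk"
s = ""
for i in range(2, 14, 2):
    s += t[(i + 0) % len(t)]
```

i=2: add t[2]='k' → 'k'
i=4: add t[4]='v' → 'kv'
i=6: add t[6]='m' → 'kvm'
i=8: add t[0]='a' → 'kvma'
i=10: add t[2]='k' → 'kvmak'
i=12: add t[4]='v' → 'kvmakv'

'kvmakv'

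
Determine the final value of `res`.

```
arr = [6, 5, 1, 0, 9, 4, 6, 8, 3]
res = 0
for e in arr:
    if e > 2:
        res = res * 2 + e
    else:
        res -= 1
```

e=6: >2, res = 0*2+6 = 6
e=5: >2, res = 6*2+5 = 17
e=1: not >2, res = 17-1 = 16
e=0: not >2, res = 16-1 = 15
e=9: >2, res = 15*2+9 = 39
e=4: >2, res = 39*2+4 = 82
e=6: >2, res = 82*2+6 = 170
e=8: >2, res = 170*2+8 = 348
e=3: >2, res = 348*2+3 = 699

699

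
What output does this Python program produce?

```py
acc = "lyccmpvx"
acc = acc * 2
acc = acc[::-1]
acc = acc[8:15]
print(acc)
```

xvpmccy

repeat ×2 → 'lyccmpvxlyccmpvx'
reverse → 'xvpmccylxvpmccyl'
slice [8:15] → 'xvpmccy'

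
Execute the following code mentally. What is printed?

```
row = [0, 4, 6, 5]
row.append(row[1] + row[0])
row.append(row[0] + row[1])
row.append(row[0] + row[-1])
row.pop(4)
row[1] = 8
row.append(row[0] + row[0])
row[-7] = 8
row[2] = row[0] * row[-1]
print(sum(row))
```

29

append row[1]+row[0] = 4+0 = 4 → [0, 4, 6, 5, 4]
append row[0]+row[1] = 0+4 = 4 → [0, 4, 6, 5, 4, 4]
append row[0]+row[-1] = 0+4 = 4 → [0, 4, 6, 5, 4, 4, 4]
pop(4) removes 4 → [0, 4, 6, 5, 4, 4]
row[1] = 8 → [0, 8, 6, 5, 4, 4]
append row[0]+row[0] = 0+0 = 0 → [0, 8, 6, 5, 4, 4, 0]
row[-7] = 8 → [8, 8, 6, 5, 4, 4, 0]
row[2] = row[0]*row[-1] = 8*0 = 0 → [8, 8, 0, 5, 4, 4, 0]
sum = 29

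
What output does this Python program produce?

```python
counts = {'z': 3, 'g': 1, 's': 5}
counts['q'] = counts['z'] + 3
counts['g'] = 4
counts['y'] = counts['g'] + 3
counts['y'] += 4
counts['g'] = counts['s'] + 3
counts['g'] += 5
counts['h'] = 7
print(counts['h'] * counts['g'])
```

counts['q'] = counts['z']+3 = 6 → {'z': 3, 'g': 1, 's': 5, 'q': 6}
counts['g'] = 4 → {'z': 3, 'g': 4, 's': 5, 'q': 6}
counts['y'] = counts['g']+3 = 7 → {'z': 3, 'g': 4, 's': 5, 'q': 6, 'y': 7}
counts['y'] = 7+4 = 11 → {'z': 3, 'g': 4, 's': 5, 'q': 6, 'y': 11}
counts['g'] = counts['s']+3 = 8 → {'z': 3, 'g': 8, 's': 5, 'q': 6, 'y': 11}
counts['g'] = 8+5 = 13 → {'z': 3, 'g': 13, 's': 5, 'q': 6, 'y': 11}
counts['h'] = 7 → {'z': 3, 'g': 13, 's': 5, 'q': 6, 'y': 11, 'h': 7}
counts['h']*counts['g'] = 7*13 = 91

91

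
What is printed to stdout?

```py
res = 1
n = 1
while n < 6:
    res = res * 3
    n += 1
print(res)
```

n=1: res = 1*3 = 3
n=2: res = 3*3 = 9
n=3: res = 9*3 = 27
n=4: res = 27*3 = 81
n=5: res = 81*3 = 243

243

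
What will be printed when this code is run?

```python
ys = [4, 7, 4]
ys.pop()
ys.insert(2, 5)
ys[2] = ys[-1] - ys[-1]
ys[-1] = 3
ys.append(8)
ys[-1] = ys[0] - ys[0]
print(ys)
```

[4, 7, 3, 0]

pop() removes 4 → [4, 7]
insert 5 at 2 → [4, 7, 5]
ys[2] = ys[-1]-ys[-1] = 5-5 = 0 → [4, 7, 0]
ys[-1] = 3 → [4, 7, 3]
append 8 → [4, 7, 3, 8]
ys[-1] = ys[0]-ys[0] = 4-4 = 0 → [4, 7, 3, 0]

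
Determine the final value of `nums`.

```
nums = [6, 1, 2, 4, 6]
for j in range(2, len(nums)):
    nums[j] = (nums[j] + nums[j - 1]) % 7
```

[6, 1, 3, 0, 6]

j=2: nums[2] = (2+1)%7 = 3 → [6, 1, 3, 4, 6]
j=3: nums[3] = (4+3)%7 = 0 → [6, 1, 3, 0, 6]
j=4: nums[4] = (6+0)%7 = 6 → [6, 1, 3, 0, 6]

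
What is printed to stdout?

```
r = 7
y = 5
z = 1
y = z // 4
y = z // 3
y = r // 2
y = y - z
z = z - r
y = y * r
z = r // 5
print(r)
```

7

y = 1//4 = 0
y = 1//3 = 0
y = 7//2 = 3
y = 3-1 = 2
z = 1-7 = -6
y = 2*7 = 14
z = 7//5 = 1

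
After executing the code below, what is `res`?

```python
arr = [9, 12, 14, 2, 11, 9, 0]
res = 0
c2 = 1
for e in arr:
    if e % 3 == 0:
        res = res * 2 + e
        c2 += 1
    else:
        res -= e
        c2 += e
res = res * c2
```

e=9: %3==0, res = 0*2+9 = 9; c2=2
e=12: %3==0, res = 9*2+12 = 30; c2=3
e=14: not %3==0, res = 30-14 = 16; c2=17
e=2: not %3==0, res = 16-2 = 14; c2=19
e=11: not %3==0, res = 14-11 = 3; c2=30
e=9: %3==0, res = 3*2+9 = 15; c2=31
e=0: %3==0, res = 15*2+0 = 30; c2=32
res*c2 = 30*32 = 960

960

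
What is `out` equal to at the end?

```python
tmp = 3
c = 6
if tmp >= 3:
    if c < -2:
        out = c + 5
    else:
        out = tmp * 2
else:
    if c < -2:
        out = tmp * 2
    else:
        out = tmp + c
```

tmp=3, c=6
tmp >= 3 is True; c < -2 is False
→ out = tmp * 2 = 6

6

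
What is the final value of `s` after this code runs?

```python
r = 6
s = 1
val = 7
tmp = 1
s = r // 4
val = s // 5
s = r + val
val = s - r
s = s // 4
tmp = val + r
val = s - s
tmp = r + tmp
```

s = 6//4 = 1
val = 1//5 = 0
s = 6+0 = 6
val = 6-6 = 0
s = 6//4 = 1
tmp = 0+6 = 6
val = 1-1 = 0
tmp = 6+6 = 12

1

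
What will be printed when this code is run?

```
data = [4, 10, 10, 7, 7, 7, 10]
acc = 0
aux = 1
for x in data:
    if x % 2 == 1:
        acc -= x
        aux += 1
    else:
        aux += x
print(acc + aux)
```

x=4: not odd; aux=5
x=10: not odd; aux=15
x=10: not odd; aux=25
x=7: odd, acc = 0-7 = -7; aux=26
x=7: odd, acc = (-7)-7 = -14; aux=27
x=7: odd, acc = (-14)-7 = -21; aux=28
x=10: not odd; aux=38
acc+aux = (-21)+38 = 17

17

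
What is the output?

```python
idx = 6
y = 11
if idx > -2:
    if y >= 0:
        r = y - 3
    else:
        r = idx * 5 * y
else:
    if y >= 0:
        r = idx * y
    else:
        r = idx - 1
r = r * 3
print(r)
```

idx=6, y=11
idx > -2 is True; y >= 0 is True
→ r = y - 3 = 8
r = 8*3 = 24

24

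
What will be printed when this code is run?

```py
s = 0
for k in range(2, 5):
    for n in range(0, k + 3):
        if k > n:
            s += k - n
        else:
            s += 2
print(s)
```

37

k=2,n=0: 2>0, s = 0+2 = 2
k=2,n=1: 2>1, s = 2+1 = 3
k=2,n=2: not 2>2, s = 3+2 = 5
k=2,n=3: not 2>3, s = 5+2 = 7
k=2,n=4: not 2>4, s = 7+2 = 9
k=3,n=0: 3>0, s = 9+3 = 12
k=3,n=1: 3>1, s = 12+2 = 14
k=3,n=2: 3>2, s = 14+1 = 15
k=3,n=3: not 3>3, s = 15+2 = 17
k=3,n=4: not 3>4, s = 17+2 = 19
k=3,n=5: not 3>5, s = 19+2 = 21
k=4,n=0: 4>0, s = 21+4 = 25
k=4,n=1: 4>1, s = 25+3 = 28
k=4,n=2: 4>2, s = 28+2 = 30
k=4,n=3: 4>3, s = 30+1 = 31
k=4,n=4: not 4>4, s = 31+2 = 33
k=4,n=5: not 4>5, s = 33+2 = 35
k=4,n=6: not 4>6, s = 35+2 = 37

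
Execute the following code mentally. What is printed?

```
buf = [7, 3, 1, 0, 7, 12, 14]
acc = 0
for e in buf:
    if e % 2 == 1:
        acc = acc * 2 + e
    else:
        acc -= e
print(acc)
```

e=7: odd, acc = 0*2+7 = 7
e=3: odd, acc = 7*2+3 = 17
e=1: odd, acc = 17*2+1 = 35
e=0: not odd, acc = 35-0 = 35
e=7: odd, acc = 35*2+7 = 77
e=12: not odd, acc = 77-12 = 65
e=14: not odd, acc = 65-14 = 51

51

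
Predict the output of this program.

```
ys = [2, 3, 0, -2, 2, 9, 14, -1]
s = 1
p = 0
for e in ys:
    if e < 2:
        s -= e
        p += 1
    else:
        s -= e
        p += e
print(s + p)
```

e=2: not <2, s = 1-2 = -1; p=2
e=3: not <2, s = (-1)-3 = -4; p=5
e=0: <2, s = (-4)-0 = -4; p=6
e=-2: <2, s = (-4)-(-2) = -2; p=7
e=2: not <2, s = (-2)-2 = -4; p=9
e=9: not <2, s = (-4)-9 = -13; p=18
e=14: not <2, s = (-13)-14 = -27; p=32
e=-1: <2, s = (-27)-(-1) = -26; p=33
s+p = (-26)+33 = 7

7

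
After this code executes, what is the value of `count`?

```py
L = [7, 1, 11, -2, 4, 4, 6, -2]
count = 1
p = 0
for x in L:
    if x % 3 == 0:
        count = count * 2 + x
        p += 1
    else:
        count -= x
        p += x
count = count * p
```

x=7: not %3==0, count = 1-7 = -6; p=7
x=1: not %3==0, count = (-6)-1 = -7; p=8
x=11: not %3==0, count = (-7)-11 = -18; p=19
x=-2: not %3==0, count = (-18)-(-2) = -16; p=17
x=4: not %3==0, count = (-16)-4 = -20; p=21
x=4: not %3==0, count = (-20)-4 = -24; p=25
x=6: %3==0, count = (-24)*2+6 = -42; p=26
x=-2: not %3==0, count = (-42)-(-2) = -40; p=24
count*p = (-40)*24 = -960

-960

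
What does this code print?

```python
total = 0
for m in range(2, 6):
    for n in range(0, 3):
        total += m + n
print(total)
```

m=2,n=0: total = 0+2 = 2
m=2,n=1: total = 2+3 = 5
m=2,n=2: total = 5+4 = 9
m=3,n=0: total = 9+3 = 12
m=3,n=1: total = 12+4 = 16
m=3,n=2: total = 16+5 = 21
m=4,n=0: total = 21+4 = 25
m=4,n=1: total = 25+5 = 30
m=4,n=2: total = 30+6 = 36
m=5,n=0: total = 36+5 = 41
m=5,n=1: total = 41+6 = 47
m=5,n=2: total = 47+7 = 54

54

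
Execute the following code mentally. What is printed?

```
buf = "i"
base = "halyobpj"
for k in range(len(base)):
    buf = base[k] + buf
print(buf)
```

k=0: prepend 'h' → 'hi'
k=1: prepend 'a' → 'ahi'
k=2: prepend 'l' → 'lahi'
k=3: prepend 'y' → 'ylahi'
k=4: prepend 'o' → 'oylahi'
k=5: prepend 'b' → 'boylahi'
k=6: prepend 'p' → 'pboylahi'
k=7: prepend 'j' → 'jpboylahi'

jpboylahi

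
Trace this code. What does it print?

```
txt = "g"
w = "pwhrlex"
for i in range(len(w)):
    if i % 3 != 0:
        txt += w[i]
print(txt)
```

gwhle

i=0: skip
i=1: add 'w' → 'gw'
i=2: add 'h' → 'gwh'
i=3: skip
i=4: add 'l' → 'gwhl'
i=5: add 'e' → 'gwhle'
i=6: skip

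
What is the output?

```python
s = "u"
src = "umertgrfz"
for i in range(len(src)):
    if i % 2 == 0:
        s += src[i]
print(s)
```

uuetrz

i=0: add 'u' → 'uu'
i=1: skip
i=2: add 'e' → 'uue'
i=3: skip
i=4: add 't' → 'uuet'
i=5: skip
i=6: add 'r' → 'uuetr'
i=7: skip
i=8: add 'z' → 'uuetrz'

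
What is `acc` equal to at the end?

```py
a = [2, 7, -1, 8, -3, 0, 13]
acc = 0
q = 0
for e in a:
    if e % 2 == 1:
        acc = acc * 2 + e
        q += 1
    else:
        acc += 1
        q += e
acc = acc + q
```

e=2: not odd, acc = 0+1 = 1; q=2
e=7: odd, acc = 1*2+7 = 9; q=3
e=-1: odd, acc = 9*2+(-1) = 17; q=4
e=8: not odd, acc = 17+1 = 18; q=12
e=-3: odd, acc = 18*2+(-3) = 33; q=13
e=0: not odd, acc = 33+1 = 34; q=13
e=13: odd, acc = 34*2+13 = 81; q=14
acc+q = 81+14 = 95

95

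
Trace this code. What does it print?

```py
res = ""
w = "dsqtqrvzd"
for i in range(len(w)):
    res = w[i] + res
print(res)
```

i=0: prepend 'd' → 'd'
i=1: prepend 's' → 'sd'
i=2: prepend 'q' → 'qsd'
i=3: prepend 't' → 'tqsd'
i=4: prepend 'q' → 'qtqsd'
i=5: prepend 'r' → 'rqtqsd'
i=6: prepend 'v' → 'vrqtqsd'
i=7: prepend 'z' → 'zvrqtqsd'
i=8: prepend 'd' → 'dzvrqtqsd'

dzvrqtqsd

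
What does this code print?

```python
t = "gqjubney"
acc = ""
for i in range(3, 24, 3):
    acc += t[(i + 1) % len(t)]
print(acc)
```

byjngue

i=3: add t[4]='b' → 'b'
i=6: add t[7]='y' → 'by'
i=9: add t[2]='j' → 'byj'
i=12: add t[5]='n' → 'byjn'
i=15: add t[0]='g' → 'byjng'
i=18: add t[3]='u' → 'byjngu'
i=21: add t[6]='e' → 'byjngue'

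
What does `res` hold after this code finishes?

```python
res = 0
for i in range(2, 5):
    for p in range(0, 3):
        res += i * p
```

i=2,p=0: res = 0+0 = 0
i=2,p=1: res = 0+2 = 2
i=2,p=2: res = 2+4 = 6
i=3,p=0: res = 6+0 = 6
i=3,p=1: res = 6+3 = 9
i=3,p=2: res = 9+6 = 15
i=4,p=0: res = 15+0 = 15
i=4,p=1: res = 15+4 = 19
i=4,p=2: res = 19+8 = 27

27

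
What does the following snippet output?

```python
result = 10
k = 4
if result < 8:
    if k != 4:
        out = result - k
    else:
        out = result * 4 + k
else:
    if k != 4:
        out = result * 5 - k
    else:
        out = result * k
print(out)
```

result=10, k=4
result < 8 is False; k != 4 is False
→ out = result * k = 40

40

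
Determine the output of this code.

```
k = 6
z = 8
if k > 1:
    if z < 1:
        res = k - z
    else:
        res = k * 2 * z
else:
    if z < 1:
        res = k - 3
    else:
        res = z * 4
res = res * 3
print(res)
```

288

k=6, z=8
k > 1 is True; z < 1 is False
→ res = k * 2 * z = 96
res = 96*3 = 288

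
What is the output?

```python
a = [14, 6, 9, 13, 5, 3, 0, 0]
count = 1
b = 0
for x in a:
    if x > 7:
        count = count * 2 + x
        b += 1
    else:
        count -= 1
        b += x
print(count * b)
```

x=14: >7, count = 1*2+14 = 16; b=1
x=6: not >7, count = 16-1 = 15; b=7
x=9: >7, count = 15*2+9 = 39; b=8
x=13: >7, count = 39*2+13 = 91; b=9
x=5: not >7, count = 91-1 = 90; b=14
x=3: not >7, count = 90-1 = 89; b=17
x=0: not >7, count = 89-1 = 88; b=17
x=0: not >7, count = 88-1 = 87; b=17
count*b = 87*17 = 1479

1479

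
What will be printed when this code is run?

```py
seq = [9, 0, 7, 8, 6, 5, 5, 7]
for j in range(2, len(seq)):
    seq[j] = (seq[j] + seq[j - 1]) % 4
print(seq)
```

j=2: seq[2] = (7+0)%4 = 3 → [9, 0, 3, 8, 6, 5, 5, 7]
j=3: seq[3] = (8+3)%4 = 3 → [9, 0, 3, 3, 6, 5, 5, 7]
j=4: seq[4] = (6+3)%4 = 1 → [9, 0, 3, 3, 1, 5, 5, 7]
j=5: seq[5] = (5+1)%4 = 2 → [9, 0, 3, 3, 1, 2, 5, 7]
j=6: seq[6] = (5+2)%4 = 3 → [9, 0, 3, 3, 1, 2, 3, 7]
j=7: seq[7] = (7+3)%4 = 2 → [9, 0, 3, 3, 1, 2, 3, 2]

[9, 0, 3, 3, 1, 2, 3, 2]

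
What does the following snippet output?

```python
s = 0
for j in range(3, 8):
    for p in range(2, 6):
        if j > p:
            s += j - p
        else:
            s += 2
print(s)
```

46

j=3,p=2: 3>2, s = 0+1 = 1
j=3,p=3: not 3>3, s = 1+2 = 3
j=3,p=4: not 3>4, s = 3+2 = 5
j=3,p=5: not 3>5, s = 5+2 = 7
j=4,p=2: 4>2, s = 7+2 = 9
j=4,p=3: 4>3, s = 9+1 = 10
j=4,p=4: not 4>4, s = 10+2 = 12
j=4,p=5: not 4>5, s = 12+2 = 14
j=5,p=2: 5>2, s = 14+3 = 17
j=5,p=3: 5>3, s = 17+2 = 19
j=5,p=4: 5>4, s = 19+1 = 20
j=5,p=5: not 5>5, s = 20+2 = 22
j=6,p=2: 6>2, s = 22+4 = 26
j=6,p=3: 6>3, s = 26+3 = 29
j=6,p=4: 6>4, s = 29+2 = 31
j=6,p=5: 6>5, s = 31+1 = 32
j=7,p=2: 7>2, s = 32+5 = 37
j=7,p=3: 7>3, s = 37+4 = 41
j=7,p=4: 7>4, s = 41+3 = 44
j=7,p=5: 7>5, s = 44+2 = 46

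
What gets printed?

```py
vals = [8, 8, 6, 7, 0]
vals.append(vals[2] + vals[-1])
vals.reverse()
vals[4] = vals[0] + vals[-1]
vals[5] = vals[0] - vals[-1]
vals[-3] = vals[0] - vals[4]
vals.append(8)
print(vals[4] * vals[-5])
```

append vals[2]+vals[-1] = 6+0 = 6 → [8, 8, 6, 7, 0, 6]
reverse → [6, 0, 7, 6, 8, 8]
vals[4] = vals[0]+vals[-1] = 6+8 = 14 → [6, 0, 7, 6, 14, 8]
vals[5] = vals[0]-vals[-1] = 6-8 = -2 → [6, 0, 7, 6, 14, -2]
vals[-3] = vals[0]-vals[4] = 6-14 = -8 → [6, 0, 7, -8, 14, -2]
append 8 → [6, 0, 7, -8, 14, -2, 8]
vals[4]*vals[-5] = 14*7 = 98

98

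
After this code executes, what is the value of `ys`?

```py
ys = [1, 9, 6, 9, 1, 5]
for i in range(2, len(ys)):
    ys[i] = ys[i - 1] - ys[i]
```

[1, 9, 3, -6, -7, -12]

i=2: ys[2] = 9-6 = 3 → [1, 9, 3, 9, 1, 5]
i=3: ys[3] = 3-9 = -6 → [1, 9, 3, -6, 1, 5]
i=4: ys[4] = (-6)-1 = -7 → [1, 9, 3, -6, -7, 5]
i=5: ys[5] = (-7)-5 = -12 → [1, 9, 3, -6, -7, -12]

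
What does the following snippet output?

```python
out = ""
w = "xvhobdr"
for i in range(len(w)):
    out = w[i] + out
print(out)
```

i=0: prepend 'x' → 'x'
i=1: prepend 'v' → 'vx'
i=2: prepend 'h' → 'hvx'
i=3: prepend 'o' → 'ohvx'
i=4: prepend 'b' → 'bohvx'
i=5: prepend 'd' → 'dbohvx'
i=6: prepend 'r' → 'rdbohvx'

rdbohvx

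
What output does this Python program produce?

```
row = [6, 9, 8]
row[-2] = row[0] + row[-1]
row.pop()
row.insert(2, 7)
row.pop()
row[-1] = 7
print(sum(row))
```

13

row[-2] = row[0]+row[-1] = 6+8 = 14 → [6, 14, 8]
pop() removes 8 → [6, 14]
insert 7 at 2 → [6, 14, 7]
pop() removes 7 → [6, 14]
row[-1] = 7 → [6, 7]
sum = 13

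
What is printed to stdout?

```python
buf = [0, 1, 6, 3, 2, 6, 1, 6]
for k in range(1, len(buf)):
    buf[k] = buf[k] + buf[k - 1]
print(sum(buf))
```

k=1: buf[1] = 1+0 = 1 → [0, 1, 6, 3, 2, 6, 1, 6]
k=2: buf[2] = 6+1 = 7 → [0, 1, 7, 3, 2, 6, 1, 6]
k=3: buf[3] = 3+7 = 10 → [0, 1, 7, 10, 2, 6, 1, 6]
k=4: buf[4] = 2+10 = 12 → [0, 1, 7, 10, 12, 6, 1, 6]
k=5: buf[5] = 6+12 = 18 → [0, 1, 7, 10, 12, 18, 1, 6]
k=6: buf[6] = 1+18 = 19 → [0, 1, 7, 10, 12, 18, 19, 6]
k=7: buf[7] = 6+19 = 25 → [0, 1, 7, 10, 12, 18, 19, 25]
sum = 92

92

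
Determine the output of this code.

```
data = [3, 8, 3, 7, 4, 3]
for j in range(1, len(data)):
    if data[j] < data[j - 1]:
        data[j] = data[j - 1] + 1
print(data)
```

[3, 8, 9, 10, 11, 12]

j=1: 8>=3, unchanged → [3, 8, 3, 7, 4, 3]
j=2: 3<8, data[2] = 8+1 = 9 → [3, 8, 9, 7, 4, 3]
j=3: 7<9, data[3] = 9+1 = 10 → [3, 8, 9, 10, 4, 3]
j=4: 4<10, data[4] = 10+1 = 11 → [3, 8, 9, 10, 11, 3]
j=5: 3<11, data[5] = 11+1 = 12 → [3, 8, 9, 10, 11, 12]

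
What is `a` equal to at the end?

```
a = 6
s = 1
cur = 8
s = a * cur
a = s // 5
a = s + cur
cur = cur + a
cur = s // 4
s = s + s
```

s = 6*8 = 48
a = 48//5 = 9
a = 48+8 = 56
cur = 8+56 = 64
cur = 48//4 = 12
s = 48+48 = 96

56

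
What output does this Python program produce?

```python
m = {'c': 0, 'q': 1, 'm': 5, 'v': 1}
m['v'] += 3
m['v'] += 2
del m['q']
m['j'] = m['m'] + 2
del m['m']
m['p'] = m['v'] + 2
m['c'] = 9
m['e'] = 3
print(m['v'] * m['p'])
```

m['v'] = 1+3 = 4 → {'c': 0, 'q': 1, 'm': 5, 'v': 4}
m['v'] = 4+2 = 6 → {'c': 0, 'q': 1, 'm': 5, 'v': 6}
del 'q' → {'c': 0, 'm': 5, 'v': 6}
m['j'] = m['m']+2 = 7 → {'c': 0, 'm': 5, 'v': 6, 'j': 7}
del 'm' → {'c': 0, 'v': 6, 'j': 7}
m['p'] = m['v']+2 = 8 → {'c': 0, 'v': 6, 'j': 7, 'p': 8}
m['c'] = 9 → {'c': 9, 'v': 6, 'j': 7, 'p': 8}
m['e'] = 3 → {'c': 9, 'v': 6, 'j': 7, 'p': 8, 'e': 3}
m['v']*m['p'] = 6*8 = 48

48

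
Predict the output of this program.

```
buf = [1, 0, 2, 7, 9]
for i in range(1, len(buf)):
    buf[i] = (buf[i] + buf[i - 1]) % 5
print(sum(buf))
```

i=1: buf[1] = (0+1)%5 = 1 → [1, 1, 2, 7, 9]
i=2: buf[2] = (2+1)%5 = 3 → [1, 1, 3, 7, 9]
i=3: buf[3] = (7+3)%5 = 0 → [1, 1, 3, 0, 9]
i=4: buf[4] = (9+0)%5 = 4 → [1, 1, 3, 0, 4]
sum = 9

9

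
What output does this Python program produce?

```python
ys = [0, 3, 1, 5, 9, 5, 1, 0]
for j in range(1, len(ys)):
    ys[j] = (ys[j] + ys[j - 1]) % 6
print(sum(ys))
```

j=1: ys[1] = (3+0)%6 = 3 → [0, 3, 1, 5, 9, 5, 1, 0]
j=2: ys[2] = (1+3)%6 = 4 → [0, 3, 4, 5, 9, 5, 1, 0]
j=3: ys[3] = (5+4)%6 = 3 → [0, 3, 4, 3, 9, 5, 1, 0]
j=4: ys[4] = (9+3)%6 = 0 → [0, 3, 4, 3, 0, 5, 1, 0]
j=5: ys[5] = (5+0)%6 = 5 → [0, 3, 4, 3, 0, 5, 1, 0]
j=6: ys[6] = (1+5)%6 = 0 → [0, 3, 4, 3, 0, 5, 0, 0]
j=7: ys[7] = (0+0)%6 = 0 → [0, 3, 4, 3, 0, 5, 0, 0]
sum = 15

15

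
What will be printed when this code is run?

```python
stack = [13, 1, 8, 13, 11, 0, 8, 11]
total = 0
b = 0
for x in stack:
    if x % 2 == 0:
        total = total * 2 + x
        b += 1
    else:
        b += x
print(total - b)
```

x=13: not even; b=13
x=1: not even; b=14
x=8: even, total = 0*2+8 = 8; b=15
x=13: not even; b=28
x=11: not even; b=39
x=0: even, total = 8*2+0 = 16; b=40
x=8: even, total = 16*2+8 = 40; b=41
x=11: not even; b=52
total-b = 40-52 = -12

-12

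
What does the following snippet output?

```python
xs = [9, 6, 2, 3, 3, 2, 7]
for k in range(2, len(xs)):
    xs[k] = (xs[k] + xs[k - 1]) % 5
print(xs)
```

k=2: xs[2] = (2+6)%5 = 3 → [9, 6, 3, 3, 3, 2, 7]
k=3: xs[3] = (3+3)%5 = 1 → [9, 6, 3, 1, 3, 2, 7]
k=4: xs[4] = (3+1)%5 = 4 → [9, 6, 3, 1, 4, 2, 7]
k=5: xs[5] = (2+4)%5 = 1 → [9, 6, 3, 1, 4, 1, 7]
k=6: xs[6] = (7+1)%5 = 3 → [9, 6, 3, 1, 4, 1, 3]

[9, 6, 3, 1, 4, 1, 3]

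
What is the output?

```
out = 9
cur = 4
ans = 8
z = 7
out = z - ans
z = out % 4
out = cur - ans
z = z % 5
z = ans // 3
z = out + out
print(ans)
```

out = 7-8 = -1
z = (-1)%4 = 3
out = 4-8 = -4
z = 3%5 = 3
z = 8//3 = 2
z = (-4)+(-4) = -8

8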